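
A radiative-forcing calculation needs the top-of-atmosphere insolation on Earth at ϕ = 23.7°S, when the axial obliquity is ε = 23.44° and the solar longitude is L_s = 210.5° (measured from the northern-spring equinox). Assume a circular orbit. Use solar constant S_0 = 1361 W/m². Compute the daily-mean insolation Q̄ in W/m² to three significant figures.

Solar declination: sin δ = sin ε · sin L_s = sin 23.44° × sin 210.5° = -0.20189, so δ = -11.648°.
cos h₀ = −tan(-23.7°) tan(-11.648°) = -0.0905, h₀ = 1.6614 rad.
Bracket: h₀ sin ϕ sin δ + cos ϕ cos δ sin h₀ = 1.6614×-0.40195×-0.20189 + 0.91566×0.97941×0.99590 = 0.134822 + 0.893130 = 1.027952.
Q̄ = (S_0/π) × [bracket] = (1361/π) × 1.027952 = 445.3 W/m².

Q̄ ≈ 445 W/m²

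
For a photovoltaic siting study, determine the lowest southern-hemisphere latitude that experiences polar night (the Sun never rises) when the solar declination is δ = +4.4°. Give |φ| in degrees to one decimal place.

|φ| = 85.6°

Polar night requires cos H₀ = −tan φ tan δ ≥ 1, i.e. tan φ tan δ ≤ −1.
The boundary is |tan φ| · |tan δ| = 1, so |φ| = 90° − |δ| = 90° − 4.4° = 85.6° in the southern hemisphere.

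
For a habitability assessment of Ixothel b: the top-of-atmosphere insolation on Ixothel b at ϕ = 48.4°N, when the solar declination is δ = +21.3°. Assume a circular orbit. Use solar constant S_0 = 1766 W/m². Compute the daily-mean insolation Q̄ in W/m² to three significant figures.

Q̄ ≈ 622 W/m²

cos h₀ = −tan(+48.4°) tan(+21.300°) = -0.4391, h₀ = 2.0254 rad.
Bracket: h₀ sin ϕ sin δ + cos ϕ cos δ sin h₀ = 2.0254×0.74780×0.36325 + 0.66393×0.93169×0.89842 = 0.550176 + 0.555742 = 1.105918.
Q̄ = (S_0/π) × [bracket] = (1766/π) × 1.105918 = 621.7 W/m².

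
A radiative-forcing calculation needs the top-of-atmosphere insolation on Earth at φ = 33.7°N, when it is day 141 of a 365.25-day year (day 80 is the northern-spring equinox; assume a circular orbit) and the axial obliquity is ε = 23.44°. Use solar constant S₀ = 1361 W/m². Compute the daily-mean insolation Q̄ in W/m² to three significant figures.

Solar longitude: λ_s = 360° × (141 − 80)/365.25 = 60.123°.
sin δ = sin 23.44° × sin 60.123° = 0.34492, so δ = +20.177°.
cos H₀ = −tan(+33.7°) tan(+20.177°) = -0.2451, H₀ = 1.8184 rad.
Bracket: H₀ sin φ sin δ + cos φ cos δ sin H₀ = 1.8184×0.55484×0.34492 + 0.83195×0.93863×0.96950 = 0.347997 + 0.757076 = 1.105073.
Q̄ = (S₀/π) × [bracket] = (1361/π) × 1.105073 = 478.7 W/m².

Q̄ ≈ 479 W/m²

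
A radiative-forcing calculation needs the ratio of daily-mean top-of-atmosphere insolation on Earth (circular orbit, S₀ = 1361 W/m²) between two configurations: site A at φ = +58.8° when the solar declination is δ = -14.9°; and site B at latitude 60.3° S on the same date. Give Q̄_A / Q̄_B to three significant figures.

Q̄_A / Q̄_B ≈ 0.231

— Configuration A (φ=+58.8°):
cos H₀ = −tan(+58.8°) tan(-14.900°) = 0.4393, H₀ = 1.1159 rad.
Bracket: H₀ sin φ sin δ + cos φ cos δ sin H₀ = 1.1159×0.85536×-0.25713 + 0.51803×0.96638×0.89832 = -0.245430 + 0.449711 = 0.204281.
Q̄ = (S₀/π) × [bracket] = (1361/π) × 0.204281 = 88.499 W/m².
— Configuration B (φ=-60.3°):
cos H₀ = −tan(-60.3°) tan(-14.900°) = -0.4665, H₀ = 2.0561 rad.
Bracket: H₀ sin φ sin δ + cos φ cos δ sin H₀ = 2.0561×-0.86863×-0.25713 + 0.49546×0.96638×0.88453 = 0.459232 + 0.423515 = 0.882747.
Q̄ = (S₀/π) × [bracket] = (1361/π) × 0.882747 = 382.42 W/m².
Ratio Q̄_A / Q̄_B = 88.499 / 382.42 = 0.2314.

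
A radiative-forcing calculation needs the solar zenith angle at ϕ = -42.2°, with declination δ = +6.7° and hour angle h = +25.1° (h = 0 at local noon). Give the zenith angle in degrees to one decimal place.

cos θ_z = sin ϕ sin δ + cos ϕ cos δ cos h = -0.078370 + 0.666268 = 0.587898.
θ_z = arccos(0.587898) = 54.0°.

θ_z = 54.0°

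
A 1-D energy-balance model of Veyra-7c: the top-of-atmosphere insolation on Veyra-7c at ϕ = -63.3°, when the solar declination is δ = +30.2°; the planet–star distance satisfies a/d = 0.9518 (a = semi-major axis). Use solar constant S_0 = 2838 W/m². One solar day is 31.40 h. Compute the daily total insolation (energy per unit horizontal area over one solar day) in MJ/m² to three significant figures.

cos h₀ = −tan(-63.3°) tan(+30.200°) = 1.1572 ≥ 1 ⇒ polar night, h₀ = 0 and Q̄ = 0.
Inverse-square distance factor (a/d)² = 0.9518² = 0.905923.
Daily total = Q̄ × 31.40 h × 3600 s/h = 0.00 MJ/m².

0.00 MJ/m²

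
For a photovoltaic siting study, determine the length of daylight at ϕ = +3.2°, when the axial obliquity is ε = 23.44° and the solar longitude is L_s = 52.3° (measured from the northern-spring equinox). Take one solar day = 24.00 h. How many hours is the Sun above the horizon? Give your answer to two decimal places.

Solar declination: sin δ = sin ε · sin L_s = sin 23.44° × sin 52.3° = 0.31474, so δ = +18.345°.
cos h₀ = −tan ϕ · tan δ = −tan(+3.2°) × tan(+18.345°) = -0.0185, so h₀ = 1.5893 rad = 91.06°.
Daylight = 2h₀/(2π) × 24.00 h = (1.5893/π) × 24.00 = 12.14 h.

12.14 h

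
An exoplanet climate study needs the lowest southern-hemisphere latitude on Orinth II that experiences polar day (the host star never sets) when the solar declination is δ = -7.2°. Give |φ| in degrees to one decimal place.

Polar day requires cos H₀ = −tan φ tan δ ≤ −1, i.e. tan φ tan δ ≥ 1.
The boundary is |tan φ| · |tan δ| = 1, so |φ| = 90° − |δ| = 90° − 7.2° = 82.8° in the southern hemisphere.

|φ| = 82.8°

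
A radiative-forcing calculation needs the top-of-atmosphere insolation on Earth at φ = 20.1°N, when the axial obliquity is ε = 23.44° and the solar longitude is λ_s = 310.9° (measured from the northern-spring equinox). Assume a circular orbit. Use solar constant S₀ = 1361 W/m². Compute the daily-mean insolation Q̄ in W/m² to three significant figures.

Q̄ ≈ 320 W/m²

Solar declination: sin δ = sin ε · sin λ_s = sin 23.44° × sin 310.9° = -0.30067, so δ = -17.498°.
cos H₀ = −tan(+20.1°) tan(-17.498°) = 0.1154, H₀ = 1.4552 rad.
Bracket: H₀ sin φ sin δ + cos φ cos δ sin H₀ = 1.4552×0.34366×-0.30067 + 0.93909×0.95373×0.99332 = -0.150363 + 0.889655 = 0.739292.
Q̄ = (S₀/π) × [bracket] = (1361/π) × 0.739292 = 320.3 W/m².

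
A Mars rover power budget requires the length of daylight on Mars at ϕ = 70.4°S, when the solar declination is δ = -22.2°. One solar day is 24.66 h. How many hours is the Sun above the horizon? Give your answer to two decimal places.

24.66 h

Sunrise equation: cos h₀ = −tan ϕ · tan δ = -1.1461 ≤ −1, so the Sun never sets (polar day) and h₀ = π.
Daylight = 2h₀/(2π) × 24.66 h = (3.1416/π) × 24.66 = 24.66 h.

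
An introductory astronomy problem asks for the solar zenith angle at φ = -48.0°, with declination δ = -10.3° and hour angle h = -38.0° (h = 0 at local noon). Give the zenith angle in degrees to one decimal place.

θ_z = 49.3°

cos θ_z = sin φ sin δ + cos φ cos δ cos h = 0.132876 + 0.518785 = 0.651661.
θ_z = arccos(0.651661) = 49.3°.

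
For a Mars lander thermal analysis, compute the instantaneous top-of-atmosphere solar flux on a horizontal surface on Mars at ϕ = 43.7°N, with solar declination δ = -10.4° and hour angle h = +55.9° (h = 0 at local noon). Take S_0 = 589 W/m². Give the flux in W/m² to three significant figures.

161 W/m²

cos θ_z = sin ϕ sin δ + cos ϕ cos δ cos h = -0.124718 + 0.398665 = 0.273947.
Flux = S_0 · cos θ_z = 589 × 0.273947 = 161.4 W/m².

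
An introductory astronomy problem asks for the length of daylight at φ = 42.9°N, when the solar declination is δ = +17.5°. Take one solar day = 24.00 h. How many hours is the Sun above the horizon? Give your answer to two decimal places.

14.27 h

cos H₀ = −tan φ · tan δ = −tan(+42.9°) × tan(+17.500°) = -0.2930, so H₀ = 1.8682 rad = 107.04°.
Daylight = 2H₀/(2π) × 24.00 h = (1.8682/π) × 24.00 = 14.27 h.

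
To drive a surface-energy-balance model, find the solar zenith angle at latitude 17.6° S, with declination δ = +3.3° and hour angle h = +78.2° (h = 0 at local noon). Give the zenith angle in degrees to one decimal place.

θ_z = 79.8°

cos θ_z = sin φ sin δ + cos φ cos δ cos h = -0.017406 + 0.194601 = 0.177195.
θ_z = arccos(0.177195) = 79.8°.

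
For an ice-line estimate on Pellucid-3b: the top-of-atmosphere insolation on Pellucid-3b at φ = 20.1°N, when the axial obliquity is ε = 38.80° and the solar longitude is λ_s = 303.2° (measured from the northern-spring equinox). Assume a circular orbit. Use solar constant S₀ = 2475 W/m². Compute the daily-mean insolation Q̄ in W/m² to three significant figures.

Solar declination: sin δ = sin ε · sin λ_s = sin 38.80° × sin 303.2° = -0.52432, so δ = -31.622°.
cos H₀ = −tan(+20.1°) tan(-31.622°) = 0.2253, H₀ = 1.3435 rad.
Bracket: H₀ sin φ sin δ + cos φ cos δ sin H₀ = 1.3435×0.34366×-0.52432 + 0.93909×0.85152×0.97428 = -0.242082 + 0.779087 = 0.537005.
Q̄ = (S₀/π) × [bracket] = (2475/π) × 0.537005 = 423.1 W/m².

Q̄ ≈ 423 W/m²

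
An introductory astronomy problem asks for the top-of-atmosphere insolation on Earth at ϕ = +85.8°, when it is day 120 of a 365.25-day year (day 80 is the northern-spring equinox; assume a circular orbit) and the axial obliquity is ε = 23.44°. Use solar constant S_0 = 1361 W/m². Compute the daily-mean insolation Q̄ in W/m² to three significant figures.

Q̄ ≈ 343 W/m²

Solar longitude: L_s = 360° × (120 − 80)/365.25 = 39.425°.
sin δ = sin 23.44° × sin 39.425° = 0.25262, so δ = +14.633°.
cos h₀ = −tan(+85.8°) tan(+14.633°) = -3.5554 ≤ −1 ⇒ polar day, h₀ = π.
Bracket: h₀ sin ϕ sin δ + cos ϕ cos δ sin h₀ = 3.1416×0.99731×0.25262 + 0.07324×0.96756×0.00000 = 0.791496 + 0.000000 = 0.791496.
Q̄ = (S_0/π) × [bracket] = (1361/π) × 0.791496 = 342.9 W/m².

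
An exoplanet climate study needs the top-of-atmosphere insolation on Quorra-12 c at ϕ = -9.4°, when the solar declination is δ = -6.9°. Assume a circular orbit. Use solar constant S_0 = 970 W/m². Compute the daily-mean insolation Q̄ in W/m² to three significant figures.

cos h₀ = −tan(-9.4°) tan(-6.900°) = -0.0200, h₀ = 1.5908 rad.
Bracket: h₀ sin ϕ sin δ + cos ϕ cos δ sin h₀ = 1.5908×-0.16333×-0.12014 + 0.98657×0.99276×0.99980 = 0.031215 + 0.979231 = 1.010446.
Q̄ = (S_0/π) × [bracket] = (970/π) × 1.010446 = 312.0 W/m².

Q̄ ≈ 312 W/m²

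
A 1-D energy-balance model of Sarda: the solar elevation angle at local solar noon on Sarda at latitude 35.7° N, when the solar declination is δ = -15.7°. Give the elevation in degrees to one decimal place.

38.6°

At local noon the hour angle is zero, so the zenith angle equals |φ − δ| = |+35.7° − (-15.700°)| = 51.400°.
Elevation = 90° − 51.400° = 38.6°.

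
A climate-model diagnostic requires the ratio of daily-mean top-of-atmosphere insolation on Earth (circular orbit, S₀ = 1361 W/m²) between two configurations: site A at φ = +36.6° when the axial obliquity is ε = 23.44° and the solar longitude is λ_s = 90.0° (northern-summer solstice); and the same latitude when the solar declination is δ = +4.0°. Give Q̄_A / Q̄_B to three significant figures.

— Configuration A (φ=+36.6°):
Solar declination: sin δ = sin ε · sin λ_s = sin 23.44° × sin 90.0° = 0.39779, so δ = +23.440°.
cos H₀ = −tan(+36.6°) tan(+23.440°) = -0.3220, H₀ = 1.8986 rad.
Bracket: H₀ sin φ sin δ + cos φ cos δ sin H₀ = 1.8986×0.59622×0.39779 + 0.80282×0.91748×0.94674 = 0.450292 + 0.697342 = 1.147634.
Q̄ = (S₀/π) × [bracket] = (1361/π) × 1.147634 = 497.18 W/m².
— Configuration B (φ=+36.6°):
cos H₀ = −tan(+36.6°) tan(+4.000°) = -0.0519, H₀ = 1.6228 rad.
Bracket: H₀ sin φ sin δ + cos φ cos δ sin H₀ = 1.6228×0.59622×0.06976 + 0.80282×0.99756×0.99865 = 0.067496 + 0.799780 = 0.867276.
Q̄ = (S₀/π) × [bracket] = (1361/π) × 0.867276 = 375.72 W/m².
Ratio Q̄_A / Q̄_B = 497.18 / 375.72 = 1.323.

Q̄_A / Q̄_B ≈ 1.32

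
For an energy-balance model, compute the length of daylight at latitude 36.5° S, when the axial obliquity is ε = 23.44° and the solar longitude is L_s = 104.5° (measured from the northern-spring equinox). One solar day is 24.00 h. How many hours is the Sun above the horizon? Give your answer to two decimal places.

9.60 h

Solar declination: sin δ = sin ε · sin L_s = sin 23.44° × sin 104.5° = 0.38512, so δ = +22.651°.
cos h₀ = −tan ϕ · tan δ = −tan(-36.5°) × tan(+22.651°) = 0.3088, so h₀ = 1.2569 rad = 72.01°.
Daylight = 2h₀/(2π) × 24.00 h = (1.2569/π) × 24.00 = 9.60 h.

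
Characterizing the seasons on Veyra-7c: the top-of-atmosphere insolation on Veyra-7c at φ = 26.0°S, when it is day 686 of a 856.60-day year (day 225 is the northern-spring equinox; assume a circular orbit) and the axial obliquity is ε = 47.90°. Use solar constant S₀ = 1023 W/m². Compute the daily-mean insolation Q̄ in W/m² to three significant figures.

Solar longitude: λ_s = 360° × (686 − 225)/856.60 = 193.743°.
sin δ = sin 47.90° × sin 193.743° = -0.17627, so δ = -10.152°.
cos H₀ = −tan(-26.0°) tan(-10.152°) = -0.0873, H₀ = 1.6582 rad.
Bracket: H₀ sin φ sin δ + cos φ cos δ sin H₀ = 1.6582×-0.43837×-0.17627 + 0.89879×0.98434×0.99618 = 0.128132 + 0.881335 = 1.009467.
Q̄ = (S₀/π) × [bracket] = (1023/π) × 1.009467 = 328.7 W/m².

Q̄ ≈ 329 W/m²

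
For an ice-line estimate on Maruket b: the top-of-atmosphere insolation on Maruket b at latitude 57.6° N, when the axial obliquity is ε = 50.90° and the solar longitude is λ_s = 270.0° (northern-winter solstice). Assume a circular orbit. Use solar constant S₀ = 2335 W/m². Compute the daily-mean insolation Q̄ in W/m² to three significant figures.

Q̄ ≈ 0.00 W/m²

Solar declination: sin δ = sin ε · sin λ_s = sin 50.90° × sin 270.0° = -0.77605, so δ = -50.900°.
cos H₀ = −tan(+57.6°) tan(-50.900°) = 1.9390 ≥ 1 ⇒ polar night, H₀ = 0 and Q̄ = 0.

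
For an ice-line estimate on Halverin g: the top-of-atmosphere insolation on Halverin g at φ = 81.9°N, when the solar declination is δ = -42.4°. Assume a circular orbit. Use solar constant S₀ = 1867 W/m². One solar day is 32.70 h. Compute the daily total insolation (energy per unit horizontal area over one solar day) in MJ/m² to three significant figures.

cos H₀ = −tan(+81.9°) tan(-42.400°) = 6.4160 ≥ 1 ⇒ polar night, H₀ = 0 and Q̄ = 0.
Daily total = Q̄ × 32.70 h × 3600 s/h = 0.00 MJ/m².

0.00 MJ/m²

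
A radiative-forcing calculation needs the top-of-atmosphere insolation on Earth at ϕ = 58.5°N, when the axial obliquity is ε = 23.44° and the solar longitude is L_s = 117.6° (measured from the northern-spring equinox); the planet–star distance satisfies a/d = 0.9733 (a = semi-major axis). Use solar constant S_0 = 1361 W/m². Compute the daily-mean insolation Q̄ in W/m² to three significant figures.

Solar declination: sin δ = sin ε · sin L_s = sin 23.44° × sin 117.6° = 0.35252, so δ = +20.642°.
cos h₀ = −tan(+58.5°) tan(+20.642°) = -0.6147, h₀ = 2.2328 rad.
Bracket: h₀ sin ϕ sin δ + cos ϕ cos δ sin h₀ = 2.2328×0.85264×0.35252 + 0.52250×0.93580×0.78874 = 0.671119 + 0.385659 = 1.056778.
Inverse-square distance factor (a/d)² = 0.9733² = 0.947313.
Q̄ = (S_0/π) × 0.947313 × [bracket] = (1361/π) × 0.947313 × 1.056778 = 433.7 W/m².

Q̄ ≈ 434 W/m²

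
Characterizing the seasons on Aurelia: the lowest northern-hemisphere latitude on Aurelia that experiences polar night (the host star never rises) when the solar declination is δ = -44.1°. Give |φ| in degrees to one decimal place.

|φ| = 45.9°

Polar night requires cos H₀ = −tan φ tan δ ≥ 1, i.e. tan φ tan δ ≤ −1.
The boundary is |tan φ| · |tan δ| = 1, so |φ| = 90° − |δ| = 90° − 44.1° = 45.9° in the northern hemisphere.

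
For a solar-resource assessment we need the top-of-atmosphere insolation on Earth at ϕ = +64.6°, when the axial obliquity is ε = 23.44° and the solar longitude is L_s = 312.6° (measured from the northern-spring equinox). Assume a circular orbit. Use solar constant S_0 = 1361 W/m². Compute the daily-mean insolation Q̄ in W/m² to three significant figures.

Q̄ ≈ 36.1 W/m²

Solar declination: sin δ = sin ε · sin L_s = sin 23.44° × sin 312.6° = -0.29281, so δ = -17.026°.
cos h₀ = −tan(+64.6°) tan(-17.026°) = 0.6449, h₀ = 0.8699 rad.
Bracket: h₀ sin ϕ sin δ + cos ϕ cos δ sin h₀ = 0.8699×0.90334×-0.29281 + 0.42894×0.95617×0.76425 = -0.230095 + 0.313449 = 0.083354.
Q̄ = (S_0/π) × [bracket] = (1361/π) × 0.083354 = 36.11 W/m².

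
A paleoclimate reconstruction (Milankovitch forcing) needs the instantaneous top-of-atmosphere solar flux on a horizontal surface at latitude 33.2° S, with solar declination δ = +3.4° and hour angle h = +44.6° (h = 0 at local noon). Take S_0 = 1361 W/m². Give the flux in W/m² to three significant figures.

cos θ_z = sin ϕ sin δ + cos ϕ cos δ cos h = -0.032474 + 0.594749 = 0.562275.
Flux = S_0 · cos θ_z = 1361 × 0.562275 = 765.3 W/m².

765 W/m²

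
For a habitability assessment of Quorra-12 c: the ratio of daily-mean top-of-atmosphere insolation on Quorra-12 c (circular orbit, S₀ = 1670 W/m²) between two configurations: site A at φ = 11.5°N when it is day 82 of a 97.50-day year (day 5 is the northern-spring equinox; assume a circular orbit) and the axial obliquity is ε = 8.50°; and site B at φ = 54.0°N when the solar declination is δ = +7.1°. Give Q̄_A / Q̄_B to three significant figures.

— Configuration A (φ=+11.5°):
Solar longitude: λ_s = 360° × (82 − 5)/97.50 = 284.308°.
sin δ = sin 8.50° × sin 284.308° = -0.14322, so δ = -8.234°.
cos H₀ = −tan(+11.5°) tan(-8.234°) = 0.0294, H₀ = 1.5413 rad.
Bracket: H₀ sin φ sin δ + cos φ cos δ sin H₀ = 1.5413×0.19937×-0.14322 + 0.97992×0.98969×0.99957 = -0.044010 + 0.969400 = 0.925390.
Q̄ = (S₀/π) × [bracket] = (1670/π) × 0.925390 = 491.92 W/m².
— Configuration B (φ=+54.0°):
cos H₀ = −tan(+54.0°) tan(+7.100°) = -0.1714, H₀ = 1.7431 rad.
Bracket: H₀ sin φ sin δ + cos φ cos δ sin H₀ = 1.7431×0.80902×0.12360 + 0.58779×0.99233×0.98520 = 0.174301 + 0.574649 = 0.748950.
Q̄ = (S₀/π) × [bracket] = (1670/π) × 0.748950 = 398.12 W/m².
Ratio Q̄_A / Q̄_B = 491.92 / 398.12 = 1.236.

Q̄_A / Q̄_B ≈ 1.24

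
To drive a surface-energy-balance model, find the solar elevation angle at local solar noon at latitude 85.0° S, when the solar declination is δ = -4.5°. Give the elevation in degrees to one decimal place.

9.5°

At local noon the hour angle is zero, so the zenith angle equals |φ − δ| = |-85.0° − (-4.500°)| = 80.500°.
Elevation = 90° − 80.500° = 9.5°.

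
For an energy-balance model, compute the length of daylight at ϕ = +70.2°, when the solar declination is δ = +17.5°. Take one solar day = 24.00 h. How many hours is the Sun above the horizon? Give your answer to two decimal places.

20.15 h

cos h₀ = −tan ϕ · tan δ = −tan(+70.2°) × tan(+17.500°) = -0.8758, so h₀ = 2.6378 rad = 151.14°.
Daylight = 2h₀/(2π) × 24.00 h = (2.6378/π) × 24.00 = 20.15 h.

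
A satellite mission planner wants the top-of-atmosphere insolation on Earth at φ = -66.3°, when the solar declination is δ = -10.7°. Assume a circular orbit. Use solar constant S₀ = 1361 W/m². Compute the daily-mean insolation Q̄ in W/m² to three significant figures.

cos H₀ = −tan(-66.3°) tan(-10.700°) = -0.4304, H₀ = 2.0158 rad.
Bracket: H₀ sin φ sin δ + cos φ cos δ sin H₀ = 2.0158×-0.91566×-0.18567 + 0.40195×0.98261×0.90262 = 0.342707 + 0.356499 = 0.699206.
Q̄ = (S₀/π) × [bracket] = (1361/π) × 0.699206 = 302.9 W/m².

Q̄ ≈ 303 W/m²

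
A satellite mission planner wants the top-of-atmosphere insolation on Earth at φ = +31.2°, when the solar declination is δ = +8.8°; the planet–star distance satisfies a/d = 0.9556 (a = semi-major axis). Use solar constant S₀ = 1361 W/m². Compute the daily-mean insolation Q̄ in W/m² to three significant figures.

Q̄ ≈ 385 W/m²

cos H₀ = −tan(+31.2°) tan(+8.800°) = -0.0938, H₀ = 1.6647 rad.
Bracket: H₀ sin φ sin δ + cos φ cos δ sin H₀ = 1.6647×0.51803×0.15299 + 0.85536×0.98823×0.99560 = 0.131933 + 0.841573 = 0.973506.
Inverse-square distance factor (a/d)² = 0.9556² = 0.913171.
Q̄ = (S₀/π) × 0.913171 × [bracket] = (1361/π) × 0.913171 × 0.973506 = 385.1 W/m².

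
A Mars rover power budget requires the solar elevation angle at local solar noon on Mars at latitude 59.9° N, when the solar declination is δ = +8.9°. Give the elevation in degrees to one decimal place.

39.0°

At local noon the hour angle is zero, so the zenith angle equals |ϕ − δ| = |+59.9° − (+8.900°)| = 51.000°.
Elevation = 90° − 51.000° = 39.0°.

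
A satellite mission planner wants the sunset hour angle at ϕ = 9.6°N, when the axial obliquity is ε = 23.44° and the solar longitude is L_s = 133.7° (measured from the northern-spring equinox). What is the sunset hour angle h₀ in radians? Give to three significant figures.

Solar declination: sin δ = sin ε · sin L_s = sin 23.44° × sin 133.7° = 0.28759, so δ = +16.714°.
cos h₀ = −tan ϕ · tan δ = −tan(+9.6°) × tan(+16.714°) = -0.0508, so h₀ = 1.6216 rad = 92.91°.

h₀ = 1.62 rad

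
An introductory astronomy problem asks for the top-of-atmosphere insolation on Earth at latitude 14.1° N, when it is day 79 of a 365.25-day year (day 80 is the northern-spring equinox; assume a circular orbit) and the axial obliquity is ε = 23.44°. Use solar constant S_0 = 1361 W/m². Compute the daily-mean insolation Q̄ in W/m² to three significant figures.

Solar longitude: L_s = 360° × (79 − 80)/365.25 = -0.986°, i.e. -0.986° + 360° = 359.014°.
sin δ = sin 23.44° × sin 359.014° = -0.00684, so δ = -0.392°.
cos h₀ = −tan(+14.1°) tan(-0.392°) = 0.0017, h₀ = 1.5691 rad.
Bracket: h₀ sin ϕ sin δ + cos ϕ cos δ sin h₀ = 1.5691×0.24362×-0.00684 + 0.96987×0.99998×1.00000 = -0.002615 + 0.969851 = 0.967236.
Q̄ = (S_0/π) × [bracket] = (1361/π) × 0.967236 = 419.0 W/m².

Q̄ ≈ 419 W/m²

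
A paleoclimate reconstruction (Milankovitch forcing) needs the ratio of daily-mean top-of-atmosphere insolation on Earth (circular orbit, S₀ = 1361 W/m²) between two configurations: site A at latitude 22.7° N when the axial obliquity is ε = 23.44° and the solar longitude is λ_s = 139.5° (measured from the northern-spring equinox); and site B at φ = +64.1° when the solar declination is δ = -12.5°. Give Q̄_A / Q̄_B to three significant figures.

— Configuration A (φ=+22.7°):
Solar declination: sin δ = sin ε · sin λ_s = sin 23.44° × sin 139.5° = 0.25834, so δ = +14.972°.
cos H₀ = −tan(+22.7°) tan(+14.972°) = -0.1119, H₀ = 1.6829 rad.
Bracket: H₀ sin φ sin δ + cos φ cos δ sin H₀ = 1.6829×0.38591×0.25834 + 0.92254×0.96605×0.99372 = 0.167778 + 0.885623 = 1.053401.
Q̄ = (S₀/π) × [bracket] = (1361/π) × 1.053401 = 456.35 W/m².
— Configuration B (φ=+64.1°):
cos H₀ = −tan(+64.1°) tan(-12.500°) = 0.4566, H₀ = 1.0967 rad.
Bracket: H₀ sin φ sin δ + cos φ cos δ sin H₀ = 1.0967×0.89956×-0.21644 + 0.43680×0.97630×0.88969 = -0.213528 + 0.379406 = 0.165878.
Q̄ = (S₀/π) × [bracket] = (1361/π) × 0.165878 = 71.862 W/m².
Ratio Q̄_A / Q̄_B = 456.35 / 71.862 = 6.350.

Q̄_A / Q̄_B ≈ 6.35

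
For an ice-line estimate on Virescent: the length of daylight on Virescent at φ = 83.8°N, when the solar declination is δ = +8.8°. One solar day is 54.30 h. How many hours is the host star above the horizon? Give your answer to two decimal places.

Sunrise equation: cos H₀ = −tan φ · tan δ = -1.4250 ≤ −1, so the host star never sets (polar day) and H₀ = π.
Daylight = 2H₀/(2π) × 54.30 h = (3.1416/π) × 54.30 = 54.30 h.

54.30 h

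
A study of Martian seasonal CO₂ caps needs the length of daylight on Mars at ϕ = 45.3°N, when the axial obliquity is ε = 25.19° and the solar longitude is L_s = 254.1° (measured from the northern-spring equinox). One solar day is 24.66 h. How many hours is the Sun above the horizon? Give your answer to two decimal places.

8.64 h

Solar declination: sin δ = sin ε · sin L_s = sin 25.19° × sin 254.1° = -0.40934, so δ = -24.163°.
cos h₀ = −tan ϕ · tan δ = −tan(+45.3°) × tan(-24.163°) = 0.4534, so h₀ = 1.1003 rad = 63.04°.
Daylight = 2h₀/(2π) × 24.66 h = (1.1003/π) × 24.66 = 8.64 h.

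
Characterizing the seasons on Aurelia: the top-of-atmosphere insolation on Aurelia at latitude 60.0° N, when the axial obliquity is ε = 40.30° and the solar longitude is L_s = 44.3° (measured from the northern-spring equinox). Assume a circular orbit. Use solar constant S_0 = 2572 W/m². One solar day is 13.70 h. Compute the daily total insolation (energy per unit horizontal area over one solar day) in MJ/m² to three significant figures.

50.4 MJ/m²

Solar declination: sin δ = sin ε · sin L_s = sin 40.30° × sin 44.3° = 0.45173, so δ = +26.855°.
cos h₀ = −tan(+60.0°) tan(+26.855°) = -0.8770, h₀ = 2.6404 rad.
Bracket: h₀ sin ϕ sin δ + cos ϕ cos δ sin h₀ = 2.6404×0.86603×0.45173 + 0.50000×0.89216×0.48050 = 1.032955 + 0.214341 = 1.247296.
Q̄ = (S_0/π) × [bracket] = (2572/π) × 1.247296 = 1021.2 W/m².
Daily total = Q̄ × 13.70 h × 3600 s/h = 1021.2 × 13.70 × 3600 / 10⁶ = 50.37 MJ/m².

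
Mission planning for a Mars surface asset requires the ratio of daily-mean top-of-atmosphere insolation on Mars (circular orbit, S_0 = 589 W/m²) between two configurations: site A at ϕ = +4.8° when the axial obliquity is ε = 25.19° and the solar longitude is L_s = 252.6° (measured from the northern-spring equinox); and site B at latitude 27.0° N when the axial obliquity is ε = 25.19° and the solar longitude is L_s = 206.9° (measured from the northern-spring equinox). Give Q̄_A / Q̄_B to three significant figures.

Q̄_A / Q̄_B ≈ 1.16

— Configuration A (ϕ=+4.8°):
Solar declination: sin δ = sin ε · sin L_s = sin 25.19° × sin 252.6° = -0.40615, so δ = -23.963°.
cos h₀ = −tan(+4.8°) tan(-23.963°) = 0.0373, h₀ = 1.5335 rad.
Bracket: h₀ sin ϕ sin δ + cos ϕ cos δ sin h₀ = 1.5335×0.08368×-0.40615 + 0.99649×0.91381×0.99930 = -0.052119 + 0.909965 = 0.857846.
Q̄ = (S_0/π) × [bracket] = (589/π) × 0.857846 = 160.83 W/m².
— Configuration B (ϕ=+27.0°):
Solar declination: sin δ = sin ε · sin L_s = sin 25.19° × sin 206.9° = -0.19257, so δ = -11.103°.
cos h₀ = −tan(+27.0°) tan(-11.103°) = 0.1000, h₀ = 1.4706 rad.
Bracket: h₀ sin ϕ sin δ + cos ϕ cos δ sin h₀ = 1.4706×0.45399×-0.19257 + 0.89101×0.98128×0.99499 = -0.128567 + 0.869950 = 0.741383.
Q̄ = (S_0/π) × [bracket] = (589/π) × 0.741383 = 139.00 W/m².
Ratio Q̄_A / Q̄_B = 160.83 / 139.00 = 1.157.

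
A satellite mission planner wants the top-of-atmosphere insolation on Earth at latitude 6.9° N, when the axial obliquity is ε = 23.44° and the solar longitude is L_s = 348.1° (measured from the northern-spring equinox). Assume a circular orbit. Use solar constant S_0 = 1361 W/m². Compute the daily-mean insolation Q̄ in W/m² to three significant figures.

Solar declination: sin δ = sin ε · sin L_s = sin 23.44° × sin 348.1° = -0.08203, so δ = -4.705°.
cos h₀ = −tan(+6.9°) tan(-4.705°) = 0.0100, h₀ = 1.5608 rad.
Bracket: h₀ sin ϕ sin δ + cos ϕ cos δ sin h₀ = 1.5608×0.12014×-0.08203 + 0.99276×0.99663×0.99995 = -0.015382 + 0.989365 = 0.973983.
Q̄ = (S_0/π) × [bracket] = (1361/π) × 0.973983 = 421.9 W/m².

Q̄ ≈ 422 W/m²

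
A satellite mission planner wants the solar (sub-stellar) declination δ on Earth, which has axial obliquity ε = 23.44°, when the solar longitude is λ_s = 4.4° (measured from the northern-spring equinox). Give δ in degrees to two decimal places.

δ = +1.75°

sin δ = sin ε · sin λ_s = sin 23.44° × sin 4.4° = 0.030518.
δ = arcsin(0.030518) = +1.75°.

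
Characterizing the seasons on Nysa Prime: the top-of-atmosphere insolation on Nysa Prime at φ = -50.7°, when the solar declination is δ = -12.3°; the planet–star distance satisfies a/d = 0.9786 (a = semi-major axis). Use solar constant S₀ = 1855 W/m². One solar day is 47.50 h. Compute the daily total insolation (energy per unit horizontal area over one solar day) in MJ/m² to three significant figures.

87.0 MJ/m²

cos H₀ = −tan(-50.7°) tan(-12.300°) = -0.2664, H₀ = 1.8404 rad.
Bracket: H₀ sin φ sin δ + cos φ cos δ sin H₀ = 1.8404×-0.77384×-0.21303 + 0.63338×0.97705×0.96387 = 0.303392 + 0.596485 = 0.899877.
Inverse-square distance factor (a/d)² = 0.9786² = 0.957658.
Q̄ = (S₀/π) × 0.957658 × [bracket] = (1855/π) × 0.957658 × 0.899877 = 508.85 W/m².
Daily total = Q̄ × 47.50 h × 3600 s/h = 508.85 × 47.50 × 3600 / 10⁶ = 87.01 MJ/m².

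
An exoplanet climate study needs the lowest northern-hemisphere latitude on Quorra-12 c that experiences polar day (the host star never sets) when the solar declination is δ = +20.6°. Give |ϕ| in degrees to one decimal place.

|ϕ| = 69.4°

Polar day requires cos h₀ = −tan ϕ tan δ ≤ −1, i.e. tan ϕ tan δ ≥ 1.
The boundary is |tan ϕ| · |tan δ| = 1, so |ϕ| = 90° − |δ| = 90° − 20.6° = 69.4° in the northern hemisphere.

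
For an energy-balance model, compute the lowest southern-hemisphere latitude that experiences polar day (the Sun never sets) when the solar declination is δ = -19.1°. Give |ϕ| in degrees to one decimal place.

Polar day requires cos h₀ = −tan ϕ tan δ ≤ −1, i.e. tan ϕ tan δ ≥ 1.
The boundary is |tan ϕ| · |tan δ| = 1, so |ϕ| = 90° − |δ| = 90° − 19.1° = 70.9° in the southern hemisphere.

|ϕ| = 70.9°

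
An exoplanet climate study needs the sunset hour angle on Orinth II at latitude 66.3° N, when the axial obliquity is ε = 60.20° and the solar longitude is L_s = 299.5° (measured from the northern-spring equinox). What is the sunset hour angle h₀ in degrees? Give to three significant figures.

Solar declination: sin δ = sin ε · sin L_s = sin 60.20° × sin 299.5° = -0.75526, so δ = -49.048°.
cos h₀ = −tan ϕ · tan δ = 2.6251 ≥ 1, so the host star never rises (polar night) and h₀ = 0.

h₀ = 0.00°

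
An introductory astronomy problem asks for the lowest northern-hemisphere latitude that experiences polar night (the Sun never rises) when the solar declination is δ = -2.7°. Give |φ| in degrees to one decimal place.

Polar night requires cos H₀ = −tan φ tan δ ≥ 1, i.e. tan φ tan δ ≤ −1.
The boundary is |tan φ| · |tan δ| = 1, so |φ| = 90° − |δ| = 90° − 2.7° = 87.3° in the northern hemisphere.

|φ| = 87.3°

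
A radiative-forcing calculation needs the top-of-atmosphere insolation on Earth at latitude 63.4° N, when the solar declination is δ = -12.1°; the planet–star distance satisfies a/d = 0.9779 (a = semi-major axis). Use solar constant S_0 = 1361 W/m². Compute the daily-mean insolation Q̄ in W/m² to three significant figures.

cos h₀ = −tan(+63.4°) tan(-12.100°) = 0.4281, h₀ = 1.1284 rad.
Bracket: h₀ sin ϕ sin δ + cos ϕ cos δ sin h₀ = 1.1284×0.89415×-0.20962 + 0.44776×0.97778×0.90373 = -0.211498 + 0.395663 = 0.184165.
Inverse-square distance factor (a/d)² = 0.9779² = 0.956288.
Q̄ = (S_0/π) × 0.956288 × [bracket] = (1361/π) × 0.956288 × 0.184165 = 76.30 W/m².

Q̄ ≈ 76.3 W/m²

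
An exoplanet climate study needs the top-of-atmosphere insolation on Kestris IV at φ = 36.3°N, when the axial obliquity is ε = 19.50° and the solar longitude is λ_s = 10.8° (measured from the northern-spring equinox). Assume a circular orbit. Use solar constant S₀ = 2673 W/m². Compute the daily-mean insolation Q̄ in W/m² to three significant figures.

Solar declination: sin δ = sin ε · sin λ_s = sin 19.50° × sin 10.8° = 0.06255, so δ = +3.586°.
cos H₀ = −tan(+36.3°) tan(+3.586°) = -0.0460, H₀ = 1.6168 rad.
Bracket: H₀ sin φ sin δ + cos φ cos δ sin H₀ = 1.6168×0.59201×0.06255 + 0.80593×0.99804×0.99894 = 0.059870 + 0.803498 = 0.863368.
Q̄ = (S₀/π) × [bracket] = (2673/π) × 0.863368 = 734.6 W/m².

Q̄ ≈ 735 W/m²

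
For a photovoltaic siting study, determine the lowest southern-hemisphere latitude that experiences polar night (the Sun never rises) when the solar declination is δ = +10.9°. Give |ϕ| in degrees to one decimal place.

Polar night requires cos h₀ = −tan ϕ tan δ ≥ 1, i.e. tan ϕ tan δ ≤ −1.
The boundary is |tan ϕ| · |tan δ| = 1, so |ϕ| = 90° − |δ| = 90° − 10.9° = 79.1° in the southern hemisphere.

|ϕ| = 79.1°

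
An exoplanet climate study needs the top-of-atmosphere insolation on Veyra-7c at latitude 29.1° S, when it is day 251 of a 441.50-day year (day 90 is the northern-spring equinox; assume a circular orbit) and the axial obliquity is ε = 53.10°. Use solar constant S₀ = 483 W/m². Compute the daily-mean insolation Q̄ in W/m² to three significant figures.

Q̄ ≈ 46.3 W/m²

Solar longitude: λ_s = 360° × (251 − 90)/441.50 = 131.280°.
sin δ = sin 53.10° × sin 131.280° = 0.60096, so δ = +36.939°.
cos H₀ = −tan(-29.1°) tan(+36.939°) = 0.4185, H₀ = 1.1390 rad.
Bracket: H₀ sin φ sin δ + cos φ cos δ sin H₀ = 1.1390×-0.48634×0.60096 + 0.87377×0.79928×0.90822 = -0.332897 + 0.634289 = 0.301392.
Q̄ = (S₀/π) × [bracket] = (483/π) × 0.301392 = 46.34 W/m².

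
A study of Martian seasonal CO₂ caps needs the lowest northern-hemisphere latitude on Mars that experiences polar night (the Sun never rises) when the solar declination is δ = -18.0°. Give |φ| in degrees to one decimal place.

Polar night requires cos H₀ = −tan φ tan δ ≥ 1, i.e. tan φ tan δ ≤ −1.
The boundary is |tan φ| · |tan δ| = 1, so |φ| = 90° − |δ| = 90° − 18.0° = 72.0° in the northern hemisphere.

|φ| = 72.0°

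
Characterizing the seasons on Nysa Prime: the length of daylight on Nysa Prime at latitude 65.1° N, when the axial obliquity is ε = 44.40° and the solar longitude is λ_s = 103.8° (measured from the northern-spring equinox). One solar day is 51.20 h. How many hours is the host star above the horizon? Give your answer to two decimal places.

51.20 h

Solar declination: sin δ = sin ε · sin λ_s = sin 44.40° × sin 103.8° = 0.67947, so δ = +42.802°.
Sunrise equation: cos H₀ = −tan φ · tan δ = -1.9951 ≤ −1, so the host star never sets (polar day) and H₀ = π.
Daylight = 2H₀/(2π) × 51.20 h = (3.1416/π) × 51.20 = 51.20 h.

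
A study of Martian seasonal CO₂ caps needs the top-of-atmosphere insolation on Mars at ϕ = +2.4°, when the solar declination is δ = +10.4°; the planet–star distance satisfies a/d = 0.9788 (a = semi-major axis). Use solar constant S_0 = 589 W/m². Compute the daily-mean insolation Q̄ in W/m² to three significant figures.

cos h₀ = −tan(+2.4°) tan(+10.400°) = -0.0077, h₀ = 1.5785 rad.
Bracket: h₀ sin ϕ sin δ + cos ϕ cos δ sin h₀ = 1.5785×0.04188×0.18052 + 0.99912×0.98357×0.99997 = 0.011934 + 0.982675 = 0.994609.
Inverse-square distance factor (a/d)² = 0.9788² = 0.958049.
Q̄ = (S_0/π) × 0.958049 × [bracket] = (589/π) × 0.958049 × 0.994609 = 178.7 W/m².

Q̄ ≈ 179 W/m²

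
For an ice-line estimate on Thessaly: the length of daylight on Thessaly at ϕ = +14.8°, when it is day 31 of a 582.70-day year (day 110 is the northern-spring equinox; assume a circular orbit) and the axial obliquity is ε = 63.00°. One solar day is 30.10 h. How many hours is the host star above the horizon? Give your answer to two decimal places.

Solar longitude: L_s = 360° × (31 − 110)/582.70 = -48.807°, i.e. -48.807° + 360° = 311.193°.
sin δ = sin 63.00° × sin 311.193° = -0.67048, so δ = -42.104°.
cos h₀ = −tan ϕ · tan δ = −tan(+14.8°) × tan(-42.104°) = 0.2388, so h₀ = 1.3297 rad = 76.19°.
Daylight = 2h₀/(2π) × 30.10 h = (1.3297/π) × 30.10 = 12.74 h.

12.74 h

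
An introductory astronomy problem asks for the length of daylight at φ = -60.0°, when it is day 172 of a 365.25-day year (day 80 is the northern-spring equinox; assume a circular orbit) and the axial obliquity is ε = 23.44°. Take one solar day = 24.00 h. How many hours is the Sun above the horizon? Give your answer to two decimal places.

5.51 h

Solar longitude: λ_s = 360° × (172 − 80)/365.25 = 90.678°.
sin δ = sin 23.44° × sin 90.678° = 0.39776, so δ = +23.438°.
cos H₀ = −tan φ · tan δ = −tan(-60.0°) × tan(+23.438°) = 0.7509, so H₀ = 0.7214 rad = 41.33°.
Daylight = 2H₀/(2π) × 24.00 h = (0.7214/π) × 24.00 = 5.51 h.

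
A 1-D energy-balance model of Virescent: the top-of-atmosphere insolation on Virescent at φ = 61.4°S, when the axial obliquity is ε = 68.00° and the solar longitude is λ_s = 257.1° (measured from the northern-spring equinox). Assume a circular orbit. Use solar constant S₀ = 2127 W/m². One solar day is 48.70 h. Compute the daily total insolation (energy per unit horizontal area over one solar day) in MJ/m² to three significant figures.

Solar declination: sin δ = sin ε · sin λ_s = sin 68.00° × sin 257.1° = -0.90378, so δ = -64.660°.
cos H₀ = −tan(-61.4°) tan(-64.660°) = -3.8731 ≤ −1 ⇒ polar day, H₀ = π.
Bracket: H₀ sin φ sin δ + cos φ cos δ sin H₀ = 3.1416×-0.87798×-0.90378 + 0.47869×0.42799×0.00000 = 2.492862 + 0.000000 = 2.492862.
Q̄ = (S₀/π) × [bracket] = (2127/π) × 2.492862 = 1687.8 W/m².
Daily total = Q̄ × 48.70 h × 3600 s/h = 1687.8 × 48.70 × 3600 / 10⁶ = 295.9 MJ/m².

296 MJ/m²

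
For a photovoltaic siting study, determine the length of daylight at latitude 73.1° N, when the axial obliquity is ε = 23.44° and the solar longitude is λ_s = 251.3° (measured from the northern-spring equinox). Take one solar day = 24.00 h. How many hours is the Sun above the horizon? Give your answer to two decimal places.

Solar declination: sin δ = sin ε · sin λ_s = sin 23.44° × sin 251.3° = -0.37679, so δ = -22.135°.
cos H₀ = −tan φ · tan δ = 1.3388 ≥ 1, so the Sun never rises (polar night) and H₀ = 0.
Daylight = 2H₀/(2π) × 24.00 h = (0.0000/π) × 24.00 = 0.00 h.

0.00 h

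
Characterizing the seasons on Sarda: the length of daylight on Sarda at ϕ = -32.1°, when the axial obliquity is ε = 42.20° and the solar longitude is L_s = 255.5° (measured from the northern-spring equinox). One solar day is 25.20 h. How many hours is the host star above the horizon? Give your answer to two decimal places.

17.15 h

Solar declination: sin δ = sin ε · sin L_s = sin 42.20° × sin 255.5° = -0.65032, so δ = -40.566°.
cos h₀ = −tan ϕ · tan δ = −tan(-32.1°) × tan(-40.566°) = -0.5370, so h₀ = 2.1377 rad = 122.48°.
Daylight = 2h₀/(2π) × 25.20 h = (2.1377/π) × 25.20 = 17.15 h.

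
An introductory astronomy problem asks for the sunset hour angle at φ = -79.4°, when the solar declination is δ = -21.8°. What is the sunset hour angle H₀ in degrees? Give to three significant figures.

H₀ = 180°

Sunrise equation: cos H₀ = −tan φ · tan δ = -2.1372 ≤ −1, so the Sun never sets (polar day) and H₀ = π.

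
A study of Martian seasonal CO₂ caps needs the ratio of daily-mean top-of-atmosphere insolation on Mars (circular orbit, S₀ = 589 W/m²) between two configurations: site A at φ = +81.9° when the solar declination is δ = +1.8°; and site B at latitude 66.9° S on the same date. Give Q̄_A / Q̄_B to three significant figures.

— Configuration A (φ=+81.9°):
cos H₀ = −tan(+81.9°) tan(+1.800°) = -0.2208, H₀ = 1.7934 rad.
Bracket: H₀ sin φ sin δ + cos φ cos δ sin H₀ = 1.7934×0.99002×0.03141 + 0.14090×0.99951×0.97532 = 0.055769 + 0.137355 = 0.193124.
Q̄ = (S₀/π) × [bracket] = (589/π) × 0.193124 = 36.208 W/m².
— Configuration B (φ=-66.9°):
cos H₀ = −tan(-66.9°) tan(+1.800°) = 0.0737, H₀ = 1.4971 rad.
Bracket: H₀ sin φ sin δ + cos φ cos δ sin H₀ = 1.4971×-0.91982×0.03141 + 0.39234×0.99951×0.99728 = -0.043254 + 0.391081 = 0.347827.
Q̄ = (S₀/π) × [bracket] = (589/π) × 0.347827 = 65.212 W/m².
Ratio Q̄_A / Q̄_B = 36.208 / 65.212 = 0.5552.

Q̄_A / Q̄_B ≈ 0.555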